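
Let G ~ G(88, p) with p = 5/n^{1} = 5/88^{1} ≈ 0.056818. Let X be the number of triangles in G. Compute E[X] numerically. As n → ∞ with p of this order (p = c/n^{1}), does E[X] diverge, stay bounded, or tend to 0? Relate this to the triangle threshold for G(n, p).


Number of potential triangles: C(88, 3) = 109736.
Each occurs with probability p³ ≈ (0.056818)³ ≈ 1.8342647e-04.
By linearity: E[X] = C(88, 3)·p³ ≈ 109736 · 1.8342647e-04 ≈ 20.12849.
Here α = 1, so p = 5/n is exactly at the triangle threshold p ~ 1/n. Asymptotically E[X] → c³/6 = 5³/6 = 125/6 ≈ 20.83333, a bounded constant. In this regime the triangle count is asymptotically Poisson(c³/6).

E[X] ≈ 20.12849; in regime p = Θ(1/n^{1}) E[X] stays bounded (at the triangle threshold p ~ 1/n).


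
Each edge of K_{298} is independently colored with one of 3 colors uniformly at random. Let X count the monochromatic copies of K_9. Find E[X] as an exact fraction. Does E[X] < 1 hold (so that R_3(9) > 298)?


E[X] = C(298, 9) · 3^{1 − 36} = 45207677551849890 · 3^{−35} = 45207677551849890/50031545098999707.
As a reduced fraction: E[X] = 15069225850616630/16677181699666569 ≈ 0.90358.
Is E[X] < 1? YES.
Since E[X] < 1, there exists a 3-coloring of K_{298} with no monochromatic K_9; hence R_3(9) > 298.

E[X] = 15069225850616630/16677181699666569 ≈ 0.90358; E[X] < 1, so R_3(9) > 298.


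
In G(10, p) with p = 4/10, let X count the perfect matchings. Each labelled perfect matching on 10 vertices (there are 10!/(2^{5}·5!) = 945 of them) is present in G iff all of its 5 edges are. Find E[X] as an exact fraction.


K_10 has 10!/(2^{5}·5!) = 945 labelled perfect matchings.
For each such perfect matching H, let X_H = 1 if all 5 edges of H are present in G. Then P[X_H = 1] = p^{5} = (2/5)^{5} = 32/3125.
Summing the indicators: E[X] = Σ_H E[X_H] = 945 · p^{5} = 945 · 32/3125 = 6048/625.
Numerically: E[X] ≈ 9.6768.

E[X] = 945 · (2/5)^{5} = 6048/625 ≈ 9.6768.


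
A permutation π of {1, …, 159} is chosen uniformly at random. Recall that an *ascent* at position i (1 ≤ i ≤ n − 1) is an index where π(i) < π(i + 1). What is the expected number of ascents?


Write X = Σ X_I over i = 1, …, 158, with X_I the indicator of one ascent.
There are 158 indicators.
For each fixed i, the pair (π(i), π(i+1)) is a uniformly random ordered pair of distinct values from {1, …, 159}; by symmetry P[π(i) < π(i+1)] = 1/2.
By linearity: E[X] = 158 · (1/2) = (159 − 1) · (1/2) = 79 ≈ 79.00000.

E[X] = 79 = 79.00000.


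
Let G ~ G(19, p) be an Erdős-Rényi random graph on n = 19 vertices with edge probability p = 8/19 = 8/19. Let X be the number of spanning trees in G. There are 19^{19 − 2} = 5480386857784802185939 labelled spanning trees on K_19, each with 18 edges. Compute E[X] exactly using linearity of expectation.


K_19 has 19^{19 − 2} = 5480386857784802185939 labelled spanning trees.
For each such spanning tree H, let X_H = 1 if all 18 edges of H are present in G. Then P[X_H = 1] = p^{18} = (8/19)^{18} = 18014398509481984/104127350297911241532841.
Summing the indicators: E[X] = Σ_H E[X_H] = 5480386857784802185939 · p^{18} = 5480386857784802185939 · 18014398509481984/104127350297911241532841 = 18014398509481984/19.
Numerically: E[X] ≈ 9.48e+14.

E[X] = 5480386857784802185939 · (8/19)^{18} = 18014398509481984/19 ≈ 9.48e+14.


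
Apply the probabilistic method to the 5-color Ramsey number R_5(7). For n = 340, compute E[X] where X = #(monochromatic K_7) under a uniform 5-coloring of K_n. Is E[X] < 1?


E[X] = C(340, 7) · 5^{1 − 21} = 97932136940560 · 5^{−20} = 97932136940560/95367431640625.
As a reduced fraction: E[X] = 19586427388112/19073486328125 ≈ 1.0269.
Is E[X] < 1? NO.
Since E[X] ≥ 1, the first-moment bound is inconclusive at n = 340; it does NOT by itself certify R_5(7) > 340.

E[X] = 19586427388112/19073486328125 ≈ 1.0269; E[X] ≥ 1; first-moment method inconclusive here.


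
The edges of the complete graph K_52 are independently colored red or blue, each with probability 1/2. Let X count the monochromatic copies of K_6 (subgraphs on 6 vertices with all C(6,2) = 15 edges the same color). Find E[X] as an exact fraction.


Let X = Σ_S X_S over the C(52, 6) = 20358520 subsets S of size 6, where X_S = 1 if the K_6 on S is monochromatic.
For a fixed S, the K_6 on S has C(6, 2) = 15 edges. P[all 15 edges red] = (1/2)^15, and likewise for blue, so P[monochromatic] = 2·(1/2)^15 = 2^{1 − 15} = 1/16384.
By linearity of expectation: E[X] = C(52, 6) · 2^{1 − 15} = 20358520 · 1/16384 = 2544815/2048.
Numerically: E[X] ≈ 1242.585.

E[X] = C(52,6)·2^(1−C(6,2)) = 2544815/2048 ≈ 1242.585.


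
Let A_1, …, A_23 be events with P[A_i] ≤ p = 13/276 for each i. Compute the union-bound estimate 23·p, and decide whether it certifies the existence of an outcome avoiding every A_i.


Union bound: P[∪_{i=1}^{23} A_i] ≤ Σ_i P[A_i] ≤ 23·p = 23·(13/276) = 13/12.
Numerically: 13/12 ≈ 1.0833.
Is 13/12 < 1? NO.
Since the bound 13/12 is ≥ 1, the union bound is uninformative here; it does NOT by itself certify existence.

23·p = 13/12 ≈ 1.0833; existence NOT certified by the union bound.


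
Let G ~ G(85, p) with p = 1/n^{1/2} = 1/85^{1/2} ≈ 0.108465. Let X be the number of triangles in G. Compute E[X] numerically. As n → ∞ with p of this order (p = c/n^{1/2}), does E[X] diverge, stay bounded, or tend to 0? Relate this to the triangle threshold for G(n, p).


Number of potential triangles: C(85, 3) = 98770.
Each occurs with probability p³ ≈ (0.108465)³ ≈ 1.27606152e-03.
By linearity: E[X] = C(85, 3)·p³ ≈ 98770 · 1.27606152e-03 ≈ 126.036596.
Since α = 1/2 < 1, p = c/n^{1/2} ≫ 1/n is above the triangle threshold p ~ 1/n. Asymptotically E[X] ~ (c³/6)·n^{3(1−α)} = (1³/6)·n^{1.5} → ∞; triangles are abundant w.h.p.

E[X] ≈ 126.036596; in regime p = Θ(1/n^{1/2}) E[X] diverges (above the triangle threshold p ~ 1/n).


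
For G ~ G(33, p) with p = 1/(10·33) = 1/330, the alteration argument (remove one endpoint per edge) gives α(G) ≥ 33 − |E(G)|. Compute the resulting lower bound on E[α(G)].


E[|E(G)|] = C(33, 2)·p = 528 · (1/330) = 8/5.
E[α(G)] ≥ n − E[|E(G)|] = 33 − 8/5 = 157/5.
Numerically: ≈ 31.400000.
(This is only a lower bound; the true E[α(G)] may be larger.)

E[α(G)] ≥ 157/5 ≈ 31.400000.


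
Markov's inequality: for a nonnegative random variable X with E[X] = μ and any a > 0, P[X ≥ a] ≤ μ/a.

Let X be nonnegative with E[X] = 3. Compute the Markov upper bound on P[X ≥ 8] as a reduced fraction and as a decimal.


μ = E[X] = 3, a = 8.
Markov: P[X ≥ 8] ≤ μ/a = (3)/8 = 3/8.
Numerically: ≈ 0.3750.
(Since a = 8 > μ = 3.0000, the bound 3/8 is < 1 and informative.)

P[X ≥ 8] ≤ 3/8 ≈ 0.3750.


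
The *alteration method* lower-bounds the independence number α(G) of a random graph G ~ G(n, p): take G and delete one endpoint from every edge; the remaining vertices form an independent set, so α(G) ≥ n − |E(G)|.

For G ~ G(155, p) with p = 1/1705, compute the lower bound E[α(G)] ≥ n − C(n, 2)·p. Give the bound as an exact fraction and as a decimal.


E[|E(G)|] = C(155, 2)·p = 11935 · (1/1705) = 7.
E[α(G)] ≥ n − E[|E(G)|] = 155 − 7 = 148.
Numerically: ≈ 148.0000.
(This is only a lower bound; the true E[α(G)] may be larger.)

E[α(G)] ≥ 148 ≈ 148.0000.


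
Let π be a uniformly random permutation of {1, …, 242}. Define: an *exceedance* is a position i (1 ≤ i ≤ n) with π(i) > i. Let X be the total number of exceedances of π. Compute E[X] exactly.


Write X = Σ_{i=1}^{242} X_i, where X_i = 1_{π(i) > i}.
For each fixed i, π(i) is uniform over {1, …, 242} (marginal of a uniform permutation), so P[π(i) > i] = (n − i)/n. Summing: Σ_{i=1}^{242} (n − i)/n = (0 + 1 + … + 241)/242 = 242(242 − 1)/(2·242) = (242 − 1)/2.
Hence E[X] = Σ_{i=1}^{242} (242 − i)/242 = 241/2 ≈ 120.50000.

E[X] = 241/2 = 120.50000.


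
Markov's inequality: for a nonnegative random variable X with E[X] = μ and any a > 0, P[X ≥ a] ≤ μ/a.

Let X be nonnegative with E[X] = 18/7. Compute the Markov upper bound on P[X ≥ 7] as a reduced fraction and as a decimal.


μ = E[X] = 18/7, a = 7.
Markov: P[X ≥ 7] ≤ μ/a = (18/7)/7 = 18/49.
Numerically: ≈ 0.3673.
(Since a = 7 > μ = 2.5714, the bound 18/49 is < 1 and informative.)

P[X ≥ 7] ≤ 18/49 ≈ 0.3673.


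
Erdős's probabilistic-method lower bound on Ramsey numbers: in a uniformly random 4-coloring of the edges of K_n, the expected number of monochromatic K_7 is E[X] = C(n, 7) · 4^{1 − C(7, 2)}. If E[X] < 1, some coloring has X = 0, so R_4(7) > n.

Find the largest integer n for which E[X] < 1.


We need C(n, 7) · 4^{1 − 21} < 1, i.e. C(n, 7) < 4^{21 − 1} = 1099511627776.
Check values of n near the boundary:
  n = 175: C(175, 7) = 883208107275; 883208107275 < 1099511627776? YES
  n = 176: C(176, 7) = 919790691600; 919790691600 < 1099511627776? YES
  n = 177: C(177, 7) = 957664425960; 957664425960 < 1099511627776? YES
  n = 178: C(178, 7) = 996867063280; 996867063280 < 1099511627776? YES
  n = 179: C(179, 7) = 1037437234460; 1037437234460 < 1099511627776? YES
  n = 180: C(180, 7) = 1079414463600; 1079414463600 < 1099511627776? YES
  n = 181: C(181, 7) = 1122839183400; 1122839183400 < 1099511627776? NO
The largest n with C(n, 7) < 1099511627776 is n = 180 (where E[X] = 67463403975/68719476736 ≈ 0.98172). Hence R_4(7) > 180, i.e. R_4(7) ≥ 181.

Largest n = 180; hence R_4(7) > 180.


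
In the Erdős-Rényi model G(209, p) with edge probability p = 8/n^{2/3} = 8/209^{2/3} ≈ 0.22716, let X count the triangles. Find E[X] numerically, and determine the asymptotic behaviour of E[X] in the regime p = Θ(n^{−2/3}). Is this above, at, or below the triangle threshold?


Number of potential triangles: C(209, 3) = 1499784.
Each occurs with probability p³ ≈ (0.22716)³ ≈ 1.1721343e-02.
By linearity: E[X] = C(209, 3)·p³ ≈ 1499784 · 1.1721343e-02 ≈ 17579.48325.
Since α = 2/3 < 1, p = c/n^{2/3} ≫ 1/n is above the triangle threshold p ~ 1/n. Asymptotically E[X] ~ (c³/6)·n^{3(1−α)} = (8³/6)·n^{1} → ∞; triangles are abundant w.h.p.

E[X] ≈ 17579.48325; in regime p = Θ(1/n^{2/3}) E[X] diverges (above the triangle threshold p ~ 1/n).


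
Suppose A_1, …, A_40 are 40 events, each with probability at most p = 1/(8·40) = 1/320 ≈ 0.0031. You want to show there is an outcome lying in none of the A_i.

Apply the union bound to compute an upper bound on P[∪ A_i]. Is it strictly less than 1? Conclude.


Union bound: P[∪_{i=1}^{40} A_i] ≤ Σ_i P[A_i] ≤ 40·p = 40·(1/320) = 1/8.
Numerically: 1/8 ≈ 0.1250.
Is 1/8 < 1? YES.
Since P[∪ A_i] ≤ 1/8 < 1, the complement has P[∩ A_i^c] ≥ 1 − 1/8 = 7/8 > 0, so some outcome avoids every A_i.

40·p = 1/8 ≈ 0.1250; existence CERTIFIED by the union bound.


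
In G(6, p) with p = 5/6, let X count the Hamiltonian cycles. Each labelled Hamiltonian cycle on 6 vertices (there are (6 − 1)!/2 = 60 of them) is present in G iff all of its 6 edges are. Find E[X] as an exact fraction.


K_6 has (6 − 1)!/2 = 60 labelled Hamiltonian cycles.
For each such Hamiltonian cycle H, let X_H = 1 if all 6 edges of H are present in G. Then P[X_H = 1] = p^{6} = (5/6)^{6} = 15625/46656.
By linearity of expectation: E[X] = Σ_H E[X_H] = 60 · p^{6} = 60 · 15625/46656 = 78125/3888.
Numerically: E[X] ≈ 20.0939.

E[X] = 60 · (5/6)^{6} = 78125/3888 ≈ 20.0939.


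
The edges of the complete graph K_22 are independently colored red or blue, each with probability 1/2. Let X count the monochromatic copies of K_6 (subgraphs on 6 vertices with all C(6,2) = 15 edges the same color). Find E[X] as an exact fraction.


Let X = Σ_S X_S over the C(22, 6) = 74613 subsets S of size 6, where X_S = 1 if the K_6 on S is monochromatic.
For a fixed S, the K_6 on S has C(6, 2) = 15 edges. P[all 15 edges red] = (1/2)^15, and likewise for blue, so P[monochromatic] = 2·(1/2)^15 = 2^{1 − 15} = 1/16384.
By linearity of expectation: E[X] = C(22, 6) · 2^{1 − 15} = 74613 · 1/16384 = 74613/16384.
Numerically: E[X] ≈ 4.5540.

E[X] = C(22,6)·2^(1−C(6,2)) = 74613/16384 ≈ 4.5540.


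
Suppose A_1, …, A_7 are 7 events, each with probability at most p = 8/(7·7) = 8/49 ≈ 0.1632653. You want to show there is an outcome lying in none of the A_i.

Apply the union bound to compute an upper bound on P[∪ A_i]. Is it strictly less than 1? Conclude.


Union bound: P[∪_{i=1}^{7} A_i] ≤ Σ_i P[A_i] ≤ 7·p = 7·(8/49) = 8/7.
Numerically: 8/7 ≈ 1.1428571.
Is 8/7 < 1? NO.
Since the bound 8/7 is ≥ 1, the union bound is uninformative here; it does NOT by itself certify existence.

7·p = 8/7 ≈ 1.1428571; existence NOT certified by the union bound.


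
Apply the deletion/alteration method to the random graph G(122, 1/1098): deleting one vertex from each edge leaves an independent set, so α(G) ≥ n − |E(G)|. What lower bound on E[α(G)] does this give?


E[|E(G)|] = C(122, 2)·p = 7381 · (1/1098) = 121/18.
E[α(G)] ≥ n − E[|E(G)|] = 122 − 121/18 = 2075/18.
Numerically: ≈ 115.278.
(This is only a lower bound; the true E[α(G)] may be larger.)

E[α(G)] ≥ 2075/18 ≈ 115.278.


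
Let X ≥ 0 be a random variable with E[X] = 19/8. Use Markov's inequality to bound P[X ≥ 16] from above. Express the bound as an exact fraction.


μ = E[X] = 19/8, a = 16.
Markov: P[X ≥ 16] ≤ μ/a = (19/8)/16 = 19/128.
Numerically: ≈ 0.1484.
(Since a = 16 > μ = 2.3750, the bound 19/128 is < 1 and informative.)

P[X ≥ 16] ≤ 19/128 ≈ 0.1484.


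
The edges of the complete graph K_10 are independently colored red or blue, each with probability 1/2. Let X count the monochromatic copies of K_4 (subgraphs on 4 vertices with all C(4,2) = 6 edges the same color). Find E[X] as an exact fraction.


Let X = Σ_S X_S over the C(10, 4) = 210 subsets S of size 4, where X_S = 1 if the K_4 on S is monochromatic.
For a fixed S, the K_4 on S has C(4, 2) = 6 edges. P[all 6 edges red] = (1/2)^6, and likewise for blue, so P[monochromatic] = 2·(1/2)^6 = 2^{1 − 6} = 1/32.
Summing: E[X] = C(10, 4) · 2^{1 − 6} = 210 · 1/32 = 105/16.
Numerically: E[X] ≈ 6.5625.

E[X] = C(10,4)·2^(1−C(4,2)) = 105/16 ≈ 6.5625.


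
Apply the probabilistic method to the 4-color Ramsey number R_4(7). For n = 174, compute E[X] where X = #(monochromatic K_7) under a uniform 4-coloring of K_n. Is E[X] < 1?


E[X] = C(174, 7) · 4^{1 − 21} = 847879782984 · 4^{−20} = 847879782984/1099511627776.
As a reduced fraction: E[X] = 105984972873/137438953472 ≈ 0.7711.
Is E[X] < 1? YES.
Since E[X] < 1, there exists a 4-coloring of K_{174} with no monochromatic K_7; hence R_4(7) > 174.

E[X] = 105984972873/137438953472 ≈ 0.7711; E[X] < 1, so R_4(7) > 174.


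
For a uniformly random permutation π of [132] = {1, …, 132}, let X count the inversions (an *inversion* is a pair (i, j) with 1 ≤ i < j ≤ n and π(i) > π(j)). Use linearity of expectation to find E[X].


Write X = Σ X_I over the C(132, 2) = 8646 pairs i < j, with X_I the indicator of one inversion.
There are 8646 indicators.
For each fixed pair i < j, the values π(i) and π(j) are two distinct elements of {1, …, 132} in uniformly random order; by symmetry P[π(i) > π(j)] = 1/2.
By linearity: E[X] = 8646 · (1/2) = C(132, 2) · (1/2) = 8646/2 = 4323 ≈ 4323.0000.

E[X] = 4323 = 4323.0000.


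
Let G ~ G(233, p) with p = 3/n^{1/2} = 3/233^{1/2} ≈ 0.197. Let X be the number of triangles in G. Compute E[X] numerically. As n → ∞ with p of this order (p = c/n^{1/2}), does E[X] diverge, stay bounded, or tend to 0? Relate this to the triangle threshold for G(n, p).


Number of potential triangles: C(233, 3) = 2081156.
Each occurs with probability p³ ≈ (0.197)³ ≈ 7.59154e-03.
By linearity: E[X] = C(233, 3)·p³ ≈ 2081156 · 7.59154e-03 ≈ 15799.179.
Since α = 1/2 < 1, p = c/n^{1/2} ≫ 1/n is above the triangle threshold p ~ 1/n. Asymptotically E[X] ~ (c³/6)·n^{3(1−α)} = (3³/6)·n^{1.5} → ∞; triangles are abundant w.h.p.

E[X] ≈ 15799.179; in regime p = Θ(1/n^{1/2}) E[X] diverges (above the triangle threshold p ~ 1/n).


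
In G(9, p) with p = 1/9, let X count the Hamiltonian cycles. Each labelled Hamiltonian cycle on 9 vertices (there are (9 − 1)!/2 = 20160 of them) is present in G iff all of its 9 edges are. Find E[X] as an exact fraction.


K_9 has (9 − 1)!/2 = 20160 labelled Hamiltonian cycles.
For each such Hamiltonian cycle H, let X_H = 1 if all 9 edges of H are present in G. Then P[X_H = 1] = p^{9} = (1/9)^{9} = 1/387420489.
By linearity of expectation: E[X] = Σ_H E[X_H] = 20160 · p^{9} = 20160 · 1/387420489 = 2240/43046721.
Numerically: E[X] ≈ 5.2036e-05.

E[X] = 20160 · (1/9)^{9} = 2240/43046721 ≈ 5.2036e-05.


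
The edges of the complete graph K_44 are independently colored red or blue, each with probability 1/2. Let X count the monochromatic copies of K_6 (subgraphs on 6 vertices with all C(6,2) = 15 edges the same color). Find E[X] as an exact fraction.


Let X = Σ_S X_S over the C(44, 6) = 7059052 subsets S of size 6, where X_S = 1 if the K_6 on S is monochromatic.
For a fixed S, the K_6 on S has C(6, 2) = 15 edges. P[all 15 edges red] = (1/2)^15, and likewise for blue, so P[monochromatic] = 2·(1/2)^15 = 2^{1 − 15} = 1/16384.
Summing: E[X] = C(44, 6) · 2^{1 − 15} = 7059052 · 1/16384 = 1764763/4096.
Numerically: E[X] ≈ 430.85034.

E[X] = C(44,6)·2^(1−C(6,2)) = 1764763/4096 ≈ 430.85034.


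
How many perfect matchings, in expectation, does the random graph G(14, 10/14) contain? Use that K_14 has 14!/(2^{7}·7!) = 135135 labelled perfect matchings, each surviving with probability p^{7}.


K_14 has 14!/(2^{7}·7!) = 135135 labelled perfect matchings.
For each such perfect matching H, let X_H = 1 if all 7 edges of H are present in G. Then P[X_H = 1] = p^{7} = (5/7)^{7} = 78125/823543.
By linearity of expectation: E[X] = Σ_H E[X_H] = 135135 · p^{7} = 135135 · 78125/823543 = 1508203125/117649.
Numerically: E[X] ≈ 12820.

E[X] = 135135 · (5/7)^{7} = 1508203125/117649 ≈ 12820.


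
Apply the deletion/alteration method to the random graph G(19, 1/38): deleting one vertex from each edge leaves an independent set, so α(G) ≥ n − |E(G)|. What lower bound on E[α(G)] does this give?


E[|E(G)|] = C(19, 2)·p = 171 · (1/38) = 9/2.
E[α(G)] ≥ n − E[|E(G)|] = 19 − 9/2 = 29/2.
Numerically: ≈ 14.500.
(This is only a lower bound; the true E[α(G)] may be larger.)

E[α(G)] ≥ 29/2 ≈ 14.500.


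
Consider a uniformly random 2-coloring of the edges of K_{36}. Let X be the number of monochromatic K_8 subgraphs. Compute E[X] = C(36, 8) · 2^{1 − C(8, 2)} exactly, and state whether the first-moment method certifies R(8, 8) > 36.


E[X] = C(36, 8) · 2^{1 − 28} = 30260340 · 2^{−27} = 30260340/134217728.
As a reduced fraction: E[X] = 7565085/33554432 ≈ 0.2255.
Is E[X] < 1? YES.
Since E[X] < 1, there exists a 2-coloring of K_{36} with no monochromatic K_8; hence R(8, 8) > 36.

E[X] = 7565085/33554432 ≈ 0.2255; E[X] < 1, so R(8, 8) > 36.


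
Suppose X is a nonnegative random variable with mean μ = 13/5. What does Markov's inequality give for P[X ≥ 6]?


μ = E[X] = 13/5, a = 6.
Markov: P[X ≥ 6] ≤ μ/a = (13/5)/6 = 13/30.
Numerically: ≈ 0.433.
(Since a = 6 > μ = 2.600, the bound 13/30 is < 1 and informative.)

P[X ≥ 6] ≤ 13/30 ≈ 0.433.


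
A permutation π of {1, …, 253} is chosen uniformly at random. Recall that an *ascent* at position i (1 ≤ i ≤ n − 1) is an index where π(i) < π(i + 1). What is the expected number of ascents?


Write X = Σ X_I over i = 1, …, 252, with X_I the indicator of one ascent.
There are 252 indicators.
For each fixed i, the pair (π(i), π(i+1)) is a uniformly random ordered pair of distinct values from {1, …, 253}; by symmetry P[π(i) < π(i+1)] = 1/2.
By linearity: E[X] = 252 · (1/2) = (253 − 1) · (1/2) = 126 ≈ 126.00000.

E[X] = 126 = 126.00000.


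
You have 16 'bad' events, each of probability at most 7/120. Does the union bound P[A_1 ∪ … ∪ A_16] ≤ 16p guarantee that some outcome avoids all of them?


Union bound: P[∪_{i=1}^{16} A_i] ≤ Σ_i P[A_i] ≤ 16·p = 16·(7/120) = 14/15.
Numerically: 14/15 ≈ 0.933.
Is 14/15 < 1? YES.
Since P[∪ A_i] ≤ 14/15 < 1, the complement has P[∩ A_i^c] ≥ 1 − 14/15 = 1/15 > 0, so some outcome avoids every A_i.

16·p = 14/15 ≈ 0.933; existence CERTIFIED by the union bound.


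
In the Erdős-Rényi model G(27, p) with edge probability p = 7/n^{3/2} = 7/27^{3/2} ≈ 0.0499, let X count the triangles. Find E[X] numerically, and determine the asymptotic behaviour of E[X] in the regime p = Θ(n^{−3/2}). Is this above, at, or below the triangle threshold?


Number of potential triangles: C(27, 3) = 2925.
Each occurs with probability p³ ≈ (0.0499)³ ≈ 1.24210e-04.
By linearity: E[X] = C(27, 3)·p³ ≈ 2925 · 1.24210e-04 ≈ 0.363.
Since α = 3/2 > 1, p = c/n^{3/2} = o(1/n) is below the triangle threshold p ~ 1/n. Asymptotically E[X] ~ (c³/6)·n^{3(1−α)} = (7³/6)·n^{-1.5} → 0, so by Markov's inequality G has no triangles w.h.p.

E[X] ≈ 0.363; in regime p = Θ(1/n^{3/2}) E[X] tends to 0 (below the triangle threshold p ~ 1/n).


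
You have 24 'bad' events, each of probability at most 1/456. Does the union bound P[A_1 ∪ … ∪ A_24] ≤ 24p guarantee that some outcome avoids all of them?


Union bound: P[∪_{i=1}^{24} A_i] ≤ Σ_i P[A_i] ≤ 24·p = 24·(1/456) = 1/19.
Numerically: 1/19 ≈ 0.0526316.
Is 1/19 < 1? YES.
Since P[∪ A_i] ≤ 1/19 < 1, the complement has P[∩ A_i^c] ≥ 1 − 1/19 = 18/19 > 0, so some outcome avoids every A_i.

24·p = 1/19 ≈ 0.0526316; existence CERTIFIED by the union bound.


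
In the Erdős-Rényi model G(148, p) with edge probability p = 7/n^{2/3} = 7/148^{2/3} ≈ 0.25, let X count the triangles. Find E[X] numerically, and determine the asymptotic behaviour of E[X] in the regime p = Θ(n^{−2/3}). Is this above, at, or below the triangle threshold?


Number of potential triangles: C(148, 3) = 529396.
Each occurs with probability p³ ≈ (0.25)³ ≈ 1.56592e-02.
By linearity: E[X] = C(148, 3)·p³ ≈ 529396 · 1.56592e-02 ≈ 8289.939.
Since α = 2/3 < 1, p = c/n^{2/3} ≫ 1/n is above the triangle threshold p ~ 1/n. Asymptotically E[X] ~ (c³/6)·n^{3(1−α)} = (7³/6)·n^{1} → ∞; triangles are abundant w.h.p.

E[X] ≈ 8289.939; in regime p = Θ(1/n^{2/3}) E[X] diverges (above the triangle threshold p ~ 1/n).


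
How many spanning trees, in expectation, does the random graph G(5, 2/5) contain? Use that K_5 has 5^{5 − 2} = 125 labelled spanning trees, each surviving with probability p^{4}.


K_5 has 5^{5 − 2} = 125 labelled spanning trees.
For each such spanning tree H, let X_H = 1 if all 4 edges of H are present in G. Then P[X_H = 1] = p^{4} = (2/5)^{4} = 16/625.
By linearity of expectation: E[X] = Σ_H E[X_H] = 125 · p^{4} = 125 · 16/625 = 16/5.
Numerically: E[X] ≈ 3.2.

E[X] = 125 · (2/5)^{4} = 16/5 ≈ 3.2.


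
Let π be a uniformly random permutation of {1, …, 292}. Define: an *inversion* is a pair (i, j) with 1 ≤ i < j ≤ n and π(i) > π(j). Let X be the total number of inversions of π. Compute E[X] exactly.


Write X = Σ X_I over the C(292, 2) = 42486 pairs i < j, with X_I the indicator of one inversion.
There are 42486 indicators.
For each fixed pair i < j, the values π(i) and π(j) are two distinct elements of {1, …, 292} in uniformly random order; by symmetry P[π(i) > π(j)] = 1/2.
By linearity: E[X] = 42486 · (1/2) = C(292, 2) · (1/2) = 42486/2 = 21243 ≈ 21243.0000.

E[X] = 21243 = 21243.0000.


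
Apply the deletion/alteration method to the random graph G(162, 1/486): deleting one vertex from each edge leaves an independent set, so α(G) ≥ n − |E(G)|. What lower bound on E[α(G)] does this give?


E[|E(G)|] = C(162, 2)·p = 13041 · (1/486) = 161/6.
E[α(G)] ≥ n − E[|E(G)|] = 162 − 161/6 = 811/6.
Numerically: ≈ 135.16667.
(This is only a lower bound; the true E[α(G)] may be larger.)

E[α(G)] ≥ 811/6 ≈ 135.16667.


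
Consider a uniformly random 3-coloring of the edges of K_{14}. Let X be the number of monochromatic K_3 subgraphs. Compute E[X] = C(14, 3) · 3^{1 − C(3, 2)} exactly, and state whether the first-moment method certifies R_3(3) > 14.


E[X] = C(14, 3) · 3^{1 − 3} = 364 · 3^{−2} = 364/9.
As a reduced fraction: E[X] = 364/9 ≈ 40.444.
Is E[X] < 1? NO.
Since E[X] ≥ 1, the first-moment bound is inconclusive at n = 14; it does NOT by itself certify R_3(3) > 14.

E[X] = 364/9 ≈ 40.444; E[X] ≥ 1; first-moment method inconclusive here.


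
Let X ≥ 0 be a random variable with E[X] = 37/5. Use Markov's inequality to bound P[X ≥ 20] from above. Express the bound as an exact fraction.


μ = E[X] = 37/5, a = 20.
Markov: P[X ≥ 20] ≤ μ/a = (37/5)/20 = 37/100.
Numerically: ≈ 0.370.
(Since a = 20 > μ = 7.400, the bound 37/100 is < 1 and informative.)

P[X ≥ 20] ≤ 37/100 ≈ 0.370.


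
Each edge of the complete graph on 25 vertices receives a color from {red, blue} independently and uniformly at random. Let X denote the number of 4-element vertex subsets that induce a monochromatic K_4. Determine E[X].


Let X = Σ_S X_S over the C(25, 4) = 12650 subsets S of size 4, where X_S = 1 if the K_4 on S is monochromatic.
For a fixed S, the K_4 on S has C(4, 2) = 6 edges. P[all 6 edges red] = (1/2)^6, and likewise for blue, so P[monochromatic] = 2·(1/2)^6 = 2^{1 − 6} = 1/32.
By linearity of expectation: E[X] = C(25, 4) · 2^{1 − 6} = 12650 · 1/32 = 6325/16.
Numerically: E[X] ≈ 395.312500.

E[X] = C(25,4)·2^(1−C(4,2)) = 6325/16 ≈ 395.312500.


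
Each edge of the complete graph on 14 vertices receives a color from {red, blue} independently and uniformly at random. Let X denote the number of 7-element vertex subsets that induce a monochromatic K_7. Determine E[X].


Let X = Σ_S X_S over the C(14, 7) = 3432 subsets S of size 7, where X_S = 1 if the K_7 on S is monochromatic.
For a fixed S, the K_7 on S has C(7, 2) = 21 edges. P[all 21 edges red] = (1/2)^21, and likewise for blue, so P[monochromatic] = 2·(1/2)^21 = 2^{1 − 21} = 1/1048576.
Summing: E[X] = C(14, 7) · 2^{1 − 21} = 3432 · 1/1048576 = 429/131072.
Numerically: E[X] ≈ 0.003273.

E[X] = C(14,7)·2^(1−C(7,2)) = 429/131072 ≈ 0.003273.


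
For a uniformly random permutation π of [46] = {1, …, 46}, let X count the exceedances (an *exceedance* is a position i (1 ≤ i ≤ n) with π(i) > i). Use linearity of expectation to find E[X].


Write X = Σ_{i=1}^{46} X_i, where X_i = 1_{π(i) > i}.
For each fixed i, π(i) is uniform over {1, …, 46} (marginal of a uniform permutation), so P[π(i) > i] = (n − i)/n. Summing: Σ_{i=1}^{46} (n − i)/n = (0 + 1 + … + 45)/46 = 46(46 − 1)/(2·46) = (46 − 1)/2.
Hence E[X] = Σ_{i=1}^{46} (46 − i)/46 = 45/2 ≈ 22.500000.

E[X] = 45/2 = 22.500000.


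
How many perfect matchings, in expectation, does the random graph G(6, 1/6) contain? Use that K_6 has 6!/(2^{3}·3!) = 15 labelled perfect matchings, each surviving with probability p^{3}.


K_6 has 6!/(2^{3}·3!) = 15 labelled perfect matchings.
For each such perfect matching H, let X_H = 1 if all 3 edges of H are present in G. Then P[X_H = 1] = p^{3} = (1/6)^{3} = 1/216.
Summing the indicators: E[X] = Σ_H E[X_H] = 15 · p^{3} = 15 · 1/216 = 5/72.
Numerically: E[X] ≈ 0.0694444.

E[X] = 15 · (1/6)^{3} = 5/72 ≈ 0.0694444.


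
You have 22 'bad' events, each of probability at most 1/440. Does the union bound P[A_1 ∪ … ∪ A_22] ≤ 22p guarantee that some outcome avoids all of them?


Union bound: P[∪_{i=1}^{22} A_i] ≤ Σ_i P[A_i] ≤ 22·p = 22·(1/440) = 1/20.
Numerically: 1/20 ≈ 0.05000.
Is 1/20 < 1? YES.
Since P[∪ A_i] ≤ 1/20 < 1, the complement has P[∩ A_i^c] ≥ 1 − 1/20 = 19/20 > 0, so some outcome avoids every A_i.

22·p = 1/20 ≈ 0.05000; existence CERTIFIED by the union bound.


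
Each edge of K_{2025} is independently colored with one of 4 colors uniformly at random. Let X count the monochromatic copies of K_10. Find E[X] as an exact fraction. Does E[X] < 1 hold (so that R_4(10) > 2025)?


E[X] = C(2025, 10) · 4^{1 − 45} = 312479209053472269772600560 · 4^{−44} = 312479209053472269772600560/309485009821345068724781056.
As a reduced fraction: E[X] = 19529950565842016860787535/19342813113834066795298816 ≈ 1.010.
Is E[X] < 1? NO.
Since E[X] ≥ 1, the first-moment bound is inconclusive at n = 2025; it does NOT by itself certify R_4(10) > 2025.

E[X] = 19529950565842016860787535/19342813113834066795298816 ≈ 1.010; E[X] ≥ 1; first-moment method inconclusive here.


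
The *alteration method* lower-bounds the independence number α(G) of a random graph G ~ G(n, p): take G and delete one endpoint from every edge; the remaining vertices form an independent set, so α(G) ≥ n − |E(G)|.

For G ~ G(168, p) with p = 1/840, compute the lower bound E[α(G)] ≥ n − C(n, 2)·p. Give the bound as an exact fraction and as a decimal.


E[|E(G)|] = C(168, 2)·p = 14028 · (1/840) = 167/10.
E[α(G)] ≥ n − E[|E(G)|] = 168 − 167/10 = 1513/10.
Numerically: ≈ 151.3000.
(This is only a lower bound; the true E[α(G)] may be larger.)

E[α(G)] ≥ 1513/10 ≈ 151.3000.


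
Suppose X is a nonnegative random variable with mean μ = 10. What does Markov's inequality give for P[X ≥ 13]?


μ = E[X] = 10, a = 13.
Markov: P[X ≥ 13] ≤ μ/a = (10)/13 = 10/13.
Numerically: ≈ 0.7692.
(Since a = 13 > μ = 10.0000, the bound 10/13 is < 1 and informative.)

P[X ≥ 13] ≤ 10/13 ≈ 0.7692.


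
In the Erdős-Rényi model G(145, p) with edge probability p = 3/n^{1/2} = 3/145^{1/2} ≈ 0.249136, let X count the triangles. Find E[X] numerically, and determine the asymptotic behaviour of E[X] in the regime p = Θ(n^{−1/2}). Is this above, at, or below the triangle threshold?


Number of potential triangles: C(145, 3) = 497640.
Each occurs with probability p³ ≈ (0.249136)³ ≈ 1.54636411e-02.
By linearity: E[X] = C(145, 3)·p³ ≈ 497640 · 1.54636411e-02 ≈ 7695.326345.
Since α = 1/2 < 1, p = c/n^{1/2} ≫ 1/n is above the triangle threshold p ~ 1/n. Asymptotically E[X] ~ (c³/6)·n^{3(1−α)} = (3³/6)·n^{1.5} → ∞; triangles are abundant w.h.p.

E[X] ≈ 7695.326345; in regime p = Θ(1/n^{1/2}) E[X] diverges (above the triangle threshold p ~ 1/n).


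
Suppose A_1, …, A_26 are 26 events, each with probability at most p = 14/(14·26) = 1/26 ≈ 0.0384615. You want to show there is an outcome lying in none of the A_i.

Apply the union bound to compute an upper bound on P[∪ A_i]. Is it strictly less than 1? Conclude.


Union bound: P[∪_{i=1}^{26} A_i] ≤ Σ_i P[A_i] ≤ 26·p = 26·(1/26) = 1.
Numerically: 1 ≈ 1.0000000.
Is 1 < 1? NO.
Since the bound 1 is ≥ 1, the union bound is uninformative here; it does NOT by itself certify existence.

26·p = 1 ≈ 1.0000000; existence NOT certified by the union bound.


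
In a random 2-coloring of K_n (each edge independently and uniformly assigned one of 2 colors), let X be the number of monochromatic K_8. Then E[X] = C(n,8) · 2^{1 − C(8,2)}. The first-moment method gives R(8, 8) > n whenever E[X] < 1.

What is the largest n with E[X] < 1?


We need C(n, 8) · 2^{1 − 28} < 1, i.e. C(n, 8) < 2^{28 − 1} = 134217728.
Check values of n near the boundary:
  n = 41: C(41, 8) = 95548245; 95548245 < 134217728? YES
  n = 42: C(42, 8) = 118030185; 118030185 < 134217728? YES
  n = 43: C(43, 8) = 145008513; 145008513 < 134217728? NO
  n = 44: C(44, 8) = 177232627; 177232627 < 134217728? NO
  n = 45: C(45, 8) = 215553195; 215553195 < 134217728? NO
The largest n with C(n, 8) < 134217728 is n = 42 (where E[X] = 118030185/134217728 ≈ 0.879393). Hence R(8, 8) > 42, i.e. R(8, 8) ≥ 43.

Largest n = 42; hence R(8, 8) > 42.


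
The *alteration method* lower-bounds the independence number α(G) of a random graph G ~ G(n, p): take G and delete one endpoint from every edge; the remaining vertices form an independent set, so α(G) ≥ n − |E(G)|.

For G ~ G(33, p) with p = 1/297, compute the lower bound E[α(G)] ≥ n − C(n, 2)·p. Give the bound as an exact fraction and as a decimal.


E[|E(G)|] = C(33, 2)·p = 528 · (1/297) = 16/9.
E[α(G)] ≥ n − E[|E(G)|] = 33 − 16/9 = 281/9.
Numerically: ≈ 31.222222.
(This is only a lower bound; the true E[α(G)] may be larger.)

E[α(G)] ≥ 281/9 ≈ 31.222222.


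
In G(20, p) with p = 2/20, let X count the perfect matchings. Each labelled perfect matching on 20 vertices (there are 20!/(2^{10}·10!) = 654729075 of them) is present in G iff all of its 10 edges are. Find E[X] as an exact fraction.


K_20 has 20!/(2^{10}·10!) = 654729075 labelled perfect matchings.
For each such perfect matching H, let X_H = 1 if all 10 edges of H are present in G. Then P[X_H = 1] = p^{10} = (1/10)^{10} = 1/10000000000.
By linearity: E[X] = Σ_H E[X_H] = 654729075 · p^{10} = 654729075 · 1/10000000000 = 26189163/400000000.
Numerically: E[X] ≈ 0.06547.

E[X] = 654729075 · (1/10)^{10} = 26189163/400000000 ≈ 0.06547.


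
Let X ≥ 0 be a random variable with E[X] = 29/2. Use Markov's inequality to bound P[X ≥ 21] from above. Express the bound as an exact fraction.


μ = E[X] = 29/2, a = 21.
Markov: P[X ≥ 21] ≤ μ/a = (29/2)/21 = 29/42.
Numerically: ≈ 0.690.
(Since a = 21 > μ = 14.500, the bound 29/42 is < 1 and informative.)

P[X ≥ 21] ≤ 29/42 ≈ 0.690.


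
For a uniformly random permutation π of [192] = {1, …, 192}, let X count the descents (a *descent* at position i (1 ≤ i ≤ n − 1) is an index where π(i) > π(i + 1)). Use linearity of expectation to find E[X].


Write X = Σ X_I over i = 1, …, 191, with X_I the indicator of one descent.
There are 191 indicators.
For each fixed i, the pair (π(i), π(i+1)) is a uniformly random ordered pair of distinct values from {1, …, 192}; by symmetry P[π(i) > π(i+1)] = 1/2.
By linearity: E[X] = 191 · (1/2) = (192 − 1) · (1/2) = 191/2 ≈ 95.50000.

E[X] = 191/2 = 95.50000.


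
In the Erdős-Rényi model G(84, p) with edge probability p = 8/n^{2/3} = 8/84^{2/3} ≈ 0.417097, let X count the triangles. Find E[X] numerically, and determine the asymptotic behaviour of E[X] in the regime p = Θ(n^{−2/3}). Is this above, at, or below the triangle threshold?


Number of potential triangles: C(84, 3) = 95284.
Each occurs with probability p³ ≈ (0.417097)³ ≈ 7.25623583e-02.
By linearity: E[X] = C(84, 3)·p³ ≈ 95284 · 7.25623583e-02 ≈ 6914.031746.
Since α = 2/3 < 1, p = c/n^{2/3} ≫ 1/n is above the triangle threshold p ~ 1/n. Asymptotically E[X] ~ (c³/6)·n^{3(1−α)} = (8³/6)·n^{1} → ∞; triangles are abundant w.h.p.

E[X] ≈ 6914.031746; in regime p = Θ(1/n^{2/3}) E[X] diverges (above the triangle threshold p ~ 1/n).


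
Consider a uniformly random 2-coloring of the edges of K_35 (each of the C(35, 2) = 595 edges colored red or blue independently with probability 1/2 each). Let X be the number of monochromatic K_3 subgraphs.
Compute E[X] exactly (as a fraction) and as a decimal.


Let X = Σ_S X_S over the C(35, 3) = 6545 subsets S of size 3, where X_S = 1 if the K_3 on S is monochromatic.
For a fixed S, the K_3 on S has C(3, 2) = 3 edges. P[all 3 edges red] = (1/2)^3, and likewise for blue, so P[monochromatic] = 2·(1/2)^3 = 2^{1 − 3} = 1/4.
By linearity: E[X] = C(35, 3) · 2^{1 − 3} = 6545 · 1/4 = 6545/4.
Numerically: E[X] ≈ 1636.25000.

E[X] = C(35,3)·2^(1−C(3,2)) = 6545/4 ≈ 1636.25000.


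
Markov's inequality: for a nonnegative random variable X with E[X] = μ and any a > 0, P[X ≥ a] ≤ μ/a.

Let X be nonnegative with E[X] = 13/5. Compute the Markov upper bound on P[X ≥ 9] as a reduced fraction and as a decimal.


μ = E[X] = 13/5, a = 9.
Markov: P[X ≥ 9] ≤ μ/a = (13/5)/9 = 13/45.
Numerically: ≈ 0.288889.
(Since a = 9 > μ = 2.600000, the bound 13/45 is < 1 and informative.)

P[X ≥ 9] ≤ 13/45 ≈ 0.288889.


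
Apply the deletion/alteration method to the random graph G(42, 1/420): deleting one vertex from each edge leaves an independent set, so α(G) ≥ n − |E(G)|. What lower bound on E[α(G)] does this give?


E[|E(G)|] = C(42, 2)·p = 861 · (1/420) = 41/20.
E[α(G)] ≥ n − E[|E(G)|] = 42 − 41/20 = 799/20.
Numerically: ≈ 39.95000.
(This is only a lower bound; the true E[α(G)] may be larger.)

E[α(G)] ≥ 799/20 ≈ 39.95000.


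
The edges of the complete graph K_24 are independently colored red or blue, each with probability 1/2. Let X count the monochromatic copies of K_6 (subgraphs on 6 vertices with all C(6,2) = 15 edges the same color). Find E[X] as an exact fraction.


Let X = Σ_S X_S over the C(24, 6) = 134596 subsets S of size 6, where X_S = 1 if the K_6 on S is monochromatic.
For a fixed S, the K_6 on S has C(6, 2) = 15 edges. P[all 15 edges red] = (1/2)^15, and likewise for blue, so P[monochromatic] = 2·(1/2)^15 = 2^{1 − 15} = 1/16384.
By linearity: E[X] = C(24, 6) · 2^{1 − 15} = 134596 · 1/16384 = 33649/4096.
Numerically: E[X] ≈ 8.2151.

E[X] = C(24,6)·2^(1−C(6,2)) = 33649/4096 ≈ 8.2151.


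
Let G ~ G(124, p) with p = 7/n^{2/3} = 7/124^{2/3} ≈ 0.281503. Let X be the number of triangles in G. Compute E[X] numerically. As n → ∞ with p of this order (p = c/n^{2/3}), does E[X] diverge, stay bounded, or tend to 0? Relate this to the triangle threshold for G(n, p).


Number of potential triangles: C(124, 3) = 310124.
Each occurs with probability p³ ≈ (0.281503)³ ≈ 2.23074922e-02.
By linearity: E[X] = C(124, 3)·p³ ≈ 310124 · 2.23074922e-02 ≈ 6918.088710.
Since α = 2/3 < 1, p = c/n^{2/3} ≫ 1/n is above the triangle threshold p ~ 1/n. Asymptotically E[X] ~ (c³/6)·n^{3(1−α)} = (7³/6)·n^{1} → ∞; triangles are abundant w.h.p.

E[X] ≈ 6918.088710; in regime p = Θ(1/n^{2/3}) E[X] diverges (above the triangle threshold p ~ 1/n).


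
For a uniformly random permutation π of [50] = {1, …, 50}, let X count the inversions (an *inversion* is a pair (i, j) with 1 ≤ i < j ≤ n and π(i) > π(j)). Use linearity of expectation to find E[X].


Write X = Σ X_I over the C(50, 2) = 1225 pairs i < j, with X_I the indicator of one inversion.
There are 1225 indicators.
For each fixed pair i < j, the values π(i) and π(j) are two distinct elements of {1, …, 50} in uniformly random order; by symmetry P[π(i) > π(j)] = 1/2.
By linearity: E[X] = 1225 · (1/2) = C(50, 2) · (1/2) = 1225/2 = 1225/2 ≈ 612.50000.

E[X] = 1225/2 = 612.50000.


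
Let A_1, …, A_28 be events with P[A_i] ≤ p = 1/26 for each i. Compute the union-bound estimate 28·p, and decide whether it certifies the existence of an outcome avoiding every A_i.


Union bound: P[∪_{i=1}^{28} A_i] ≤ Σ_i P[A_i] ≤ 28·p = 28·(1/26) = 14/13.
Numerically: 14/13 ≈ 1.07692.
Is 14/13 < 1? NO.
Since the bound 14/13 is ≥ 1, the union bound is uninformative here; it does NOT by itself certify existence.

28·p = 14/13 ≈ 1.07692; existence NOT certified by the union bound.


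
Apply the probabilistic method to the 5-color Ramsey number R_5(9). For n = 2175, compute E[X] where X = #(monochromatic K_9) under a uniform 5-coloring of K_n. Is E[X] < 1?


E[X] = C(2175, 9) · 5^{1 − 36} = 2952382442121838483046575 · 5^{−35} = 2952382442121838483046575/2910383045673370361328125.
As a reduced fraction: E[X] = 118095297684873539321863/116415321826934814453125 ≈ 1.0144309.
Is E[X] < 1? NO.
Since E[X] ≥ 1, the first-moment bound is inconclusive at n = 2175; it does NOT by itself certify R_5(9) > 2175.

E[X] = 118095297684873539321863/116415321826934814453125 ≈ 1.0144309; E[X] ≥ 1; first-moment method inconclusive here.


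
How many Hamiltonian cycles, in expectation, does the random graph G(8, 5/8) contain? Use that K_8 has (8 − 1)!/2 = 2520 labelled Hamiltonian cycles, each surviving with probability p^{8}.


K_8 has (8 − 1)!/2 = 2520 labelled Hamiltonian cycles.
For each such Hamiltonian cycle H, let X_H = 1 if all 8 edges of H are present in G. Then P[X_H = 1] = p^{8} = (5/8)^{8} = 390625/16777216.
By linearity: E[X] = Σ_H E[X_H] = 2520 · p^{8} = 2520 · 390625/16777216 = 123046875/2097152.
Numerically: E[X] ≈ 58.7.

E[X] = 2520 · (5/8)^{8} = 123046875/2097152 ≈ 58.7.
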